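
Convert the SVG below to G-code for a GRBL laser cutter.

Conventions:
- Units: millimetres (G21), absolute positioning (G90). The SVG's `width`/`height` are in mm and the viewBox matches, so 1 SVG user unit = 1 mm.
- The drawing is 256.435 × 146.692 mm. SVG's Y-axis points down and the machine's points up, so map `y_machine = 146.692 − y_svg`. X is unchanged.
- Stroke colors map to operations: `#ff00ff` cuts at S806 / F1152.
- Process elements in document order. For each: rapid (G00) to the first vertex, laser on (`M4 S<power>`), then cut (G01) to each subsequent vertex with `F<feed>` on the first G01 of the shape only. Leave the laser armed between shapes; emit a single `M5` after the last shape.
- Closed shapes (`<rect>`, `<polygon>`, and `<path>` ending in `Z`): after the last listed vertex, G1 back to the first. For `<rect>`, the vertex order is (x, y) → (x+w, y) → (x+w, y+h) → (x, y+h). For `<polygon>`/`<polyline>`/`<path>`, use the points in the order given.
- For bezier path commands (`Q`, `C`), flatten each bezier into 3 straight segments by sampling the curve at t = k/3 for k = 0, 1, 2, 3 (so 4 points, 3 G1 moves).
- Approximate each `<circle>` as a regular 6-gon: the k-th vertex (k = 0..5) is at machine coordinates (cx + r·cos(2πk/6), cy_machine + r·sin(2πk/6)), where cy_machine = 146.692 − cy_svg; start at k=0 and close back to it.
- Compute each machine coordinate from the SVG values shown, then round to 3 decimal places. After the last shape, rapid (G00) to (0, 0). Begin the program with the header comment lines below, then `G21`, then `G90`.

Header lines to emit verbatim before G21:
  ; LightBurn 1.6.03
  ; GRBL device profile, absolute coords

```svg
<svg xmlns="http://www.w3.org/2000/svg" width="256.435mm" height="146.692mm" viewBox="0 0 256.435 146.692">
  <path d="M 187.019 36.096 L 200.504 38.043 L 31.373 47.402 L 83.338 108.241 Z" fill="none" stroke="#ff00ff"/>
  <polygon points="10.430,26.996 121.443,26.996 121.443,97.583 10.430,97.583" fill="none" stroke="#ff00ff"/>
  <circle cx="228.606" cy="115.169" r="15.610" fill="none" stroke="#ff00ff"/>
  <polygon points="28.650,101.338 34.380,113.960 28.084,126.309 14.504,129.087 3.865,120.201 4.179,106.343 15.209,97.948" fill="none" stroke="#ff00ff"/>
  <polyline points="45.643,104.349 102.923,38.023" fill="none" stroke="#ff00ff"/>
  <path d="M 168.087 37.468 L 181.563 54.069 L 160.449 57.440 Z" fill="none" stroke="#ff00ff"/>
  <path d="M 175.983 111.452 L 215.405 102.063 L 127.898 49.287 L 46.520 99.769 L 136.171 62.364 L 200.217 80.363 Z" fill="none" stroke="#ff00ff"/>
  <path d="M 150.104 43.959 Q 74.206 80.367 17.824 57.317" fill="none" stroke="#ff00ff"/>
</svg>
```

Since the viewBox matches the mm dimensions, user units are millimetres directly. The only transform is the Y-flip y_m = 146.692 − y_svg.

Shape 1 is a closed polygon drawn with `<path>`. Its stroke #ff00ff means cut at S806, F1152. After flipping Y the toolpath is (187.019,110.596) → (200.504,108.649) → (31.373,99.290) → (83.338,38.451) → (187.019,110.596), returning to the start.

Shape 2 is a rectangle drawn with `<polygon>`. Its stroke #ff00ff means cut at S806, F1152. After flipping Y the toolpath is (10.430,119.696) → (121.443,119.696) → (121.443,49.109) → (10.430,49.109) → (10.430,119.696), returning to the start.

Shape 3 is a circle drawn with `<circle>`. Its stroke #ff00ff means cut at S806, F1152. After flipping Y the toolpath is (244.216,31.523) → (236.411,45.042) → (220.801,45.042) → (212.996,31.523) → (220.801,18.004) → (236.411,18.004) → (244.216,31.523), returning to the start.

Shape 4 is a regular polygon drawn with `<polygon>`. Its stroke #ff00ff means cut at S806, F1152. After flipping Y the toolpath is (28.650,45.354) → (34.380,32.732) → (28.084,20.383) → (14.504,17.605) → (3.865,26.491) → (4.179,40.349) → (15.209,48.744) → (28.650,45.354), returning to the start.

Shape 5 is a line segment drawn with `<polyline>`. Its stroke #ff00ff means cut at S806, F1152. After flipping Y the toolpath is (45.643,42.343) → (102.923,108.669).

Shape 6 is a regular polygon drawn with `<path>`. Its stroke #ff00ff means cut at S806, F1152. After flipping Y the toolpath is (168.087,109.224) → (181.563,92.623) → (160.449,89.252) → (168.087,109.224), returning to the start.

Shape 7 is a closed polygon drawn with `<path>`. Its stroke #ff00ff means cut at S806, F1152. After flipping Y the toolpath is (175.983,35.240) → (215.405,44.629) → (127.898,97.405) → (46.520,46.923) → (136.171,84.328) → (200.217,66.329) → (175.983,35.240), returning to the start.

Shape 8 is a quadratic bezier drawn with `<path>`. Its stroke #ff00ff means cut at S806, F1152. After flipping Y the toolpath is (150.104,102.733) → (101.674,85.067) → (57.580,80.615) → (17.824,89.375).

; LightBurn 1.6.03
; GRBL device profile, absolute coords
G21
G90
G00 X187.019 Y110.596
M4 S806
G01 X200.504 Y108.649 F1152
G01 X31.373 Y99.290
G01 X83.338 Y38.451
G01 X187.019 Y110.596
G00 X10.430 Y119.696
M4 S806
G01 X121.443 Y119.696 F1152
G01 X121.443 Y49.109
G01 X10.430 Y49.109
G01 X10.430 Y119.696
G00 X244.216 Y31.523
M4 S806
G01 X236.411 Y45.042 F1152
G01 X220.801 Y45.042
G01 X212.996 Y31.523
G01 X220.801 Y18.004
G01 X236.411 Y18.004
G01 X244.216 Y31.523
G00 X28.650 Y45.354
M4 S806
G01 X34.380 Y32.732 F1152
G01 X28.084 Y20.383
G01 X14.504 Y17.605
G01 X3.865 Y26.491
G01 X4.179 Y40.349
G01 X15.209 Y48.744
G01 X28.650 Y45.354
G00 X45.643 Y42.343
M4 S806
G01 X102.923 Y108.669 F1152
G00 X168.087 Y109.224
M4 S806
G01 X181.563 Y92.623 F1152
G01 X160.449 Y89.252
G01 X168.087 Y109.224
G00 X175.983 Y35.240
M4 S806
G01 X215.405 Y44.629 F1152
G01 X127.898 Y97.405
G01 X46.520 Y46.923
G01 X136.171 Y84.328
G01 X200.217 Y66.329
G01 X175.983 Y35.240
G00 X150.104 Y102.733
M4 S806
G01 X101.674 Y85.067 F1152
G01 X57.580 Y80.615
G01 X17.824 Y89.375
M5
G00 X0.000 Y0.000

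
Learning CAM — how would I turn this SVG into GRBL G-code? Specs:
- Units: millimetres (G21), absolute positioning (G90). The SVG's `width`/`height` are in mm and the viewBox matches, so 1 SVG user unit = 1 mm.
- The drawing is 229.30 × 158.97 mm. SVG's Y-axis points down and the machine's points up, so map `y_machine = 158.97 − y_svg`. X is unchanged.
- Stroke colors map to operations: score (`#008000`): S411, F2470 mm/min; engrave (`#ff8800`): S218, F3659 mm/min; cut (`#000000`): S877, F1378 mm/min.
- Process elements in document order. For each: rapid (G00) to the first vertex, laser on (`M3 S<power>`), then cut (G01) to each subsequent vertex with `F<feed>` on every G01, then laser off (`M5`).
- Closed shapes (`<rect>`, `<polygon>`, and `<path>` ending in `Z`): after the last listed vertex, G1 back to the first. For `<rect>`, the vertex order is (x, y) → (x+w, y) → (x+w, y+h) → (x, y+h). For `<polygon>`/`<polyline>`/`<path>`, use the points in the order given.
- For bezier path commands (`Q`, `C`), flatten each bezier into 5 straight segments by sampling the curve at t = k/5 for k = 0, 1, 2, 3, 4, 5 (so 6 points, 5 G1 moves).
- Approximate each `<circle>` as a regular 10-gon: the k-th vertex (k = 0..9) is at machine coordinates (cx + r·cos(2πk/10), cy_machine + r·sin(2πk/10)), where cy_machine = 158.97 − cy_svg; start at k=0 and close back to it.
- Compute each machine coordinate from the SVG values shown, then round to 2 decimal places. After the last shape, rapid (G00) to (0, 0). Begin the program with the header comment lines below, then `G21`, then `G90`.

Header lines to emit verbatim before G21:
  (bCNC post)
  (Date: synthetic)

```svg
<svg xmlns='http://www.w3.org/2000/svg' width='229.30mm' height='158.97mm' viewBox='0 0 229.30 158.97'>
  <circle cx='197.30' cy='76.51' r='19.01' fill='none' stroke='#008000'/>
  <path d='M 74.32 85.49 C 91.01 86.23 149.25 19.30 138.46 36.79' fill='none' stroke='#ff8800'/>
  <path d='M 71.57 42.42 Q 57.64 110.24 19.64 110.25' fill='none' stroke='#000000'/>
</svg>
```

(bCNC post)
(Date: synthetic)
G21
G90
G00 X216.31 Y82.46
M3 S411
G01 X212.68 Y93.63 F2470
G01 X203.17 Y100.54 F2470
G01 X191.43 Y100.54 F2470
G01 X181.92 Y93.63 F2470
G01 X178.29 Y82.46 F2470
G01 X181.92 Y71.29 F2470
G01 X191.43 Y64.38 F2470
G01 X203.17 Y64.38 F2470
G01 X212.68 Y71.29 F2470
G01 X216.31 Y82.46 F2470
M5
G00 X74.32 Y73.48
M3 S218
G01 X88.44 Y79.94 F3659
G01 X107.21 Y95.34 F3659
G01 X125.35 Y112.38 F3659
G01 X137.54 Y123.76 F3659
G01 X138.46 Y122.18 F3659
M5
G00 X71.57 Y116.55
M3 S877
G01 X65.04 Y92.13 F1378
G01 X56.57 Y73.14 F1378
G01 X46.19 Y59.58 F1378
G01 X33.88 Y51.44 F1378
G01 X19.64 Y48.72 F1378
M5
G00 X0.00 Y0.00

Since the viewBox matches the mm dimensions, user units are millimetres directly. The only transform is the Y-flip y_m = 158.97 − y_svg.

Shape 1 is a circle drawn with `<circle>`. Its stroke #008000 means score at S411, F2470. After flipping Y the toolpath is (216.31,82.46) → (212.68,93.63) → (203.17,100.54) → (191.43,100.54) → (181.92,93.63) → (178.29,82.46) → (181.92,71.29) → (191.43,64.38) → (203.17,64.38) → (212.68,71.29) → (216.31,82.46), returning to the start.

Shape 2 is a cubic bezier drawn with `<path>`. Its stroke #ff8800 means engrave at S218, F3659. After flipping Y the toolpath is (74.32,73.48) → (88.44,79.94) → (107.21,95.34) → (125.35,112.38) → (137.54,123.76) → (138.46,122.18).

Shape 3 is a quadratic bezier drawn with `<path>`. Its stroke #000000 means cut at S877, F1378. After flipping Y the toolpath is (71.57,116.55) → (65.04,92.13) → (56.57,73.14) → (46.19,59.58) → (33.88,51.44) → (19.64,48.72).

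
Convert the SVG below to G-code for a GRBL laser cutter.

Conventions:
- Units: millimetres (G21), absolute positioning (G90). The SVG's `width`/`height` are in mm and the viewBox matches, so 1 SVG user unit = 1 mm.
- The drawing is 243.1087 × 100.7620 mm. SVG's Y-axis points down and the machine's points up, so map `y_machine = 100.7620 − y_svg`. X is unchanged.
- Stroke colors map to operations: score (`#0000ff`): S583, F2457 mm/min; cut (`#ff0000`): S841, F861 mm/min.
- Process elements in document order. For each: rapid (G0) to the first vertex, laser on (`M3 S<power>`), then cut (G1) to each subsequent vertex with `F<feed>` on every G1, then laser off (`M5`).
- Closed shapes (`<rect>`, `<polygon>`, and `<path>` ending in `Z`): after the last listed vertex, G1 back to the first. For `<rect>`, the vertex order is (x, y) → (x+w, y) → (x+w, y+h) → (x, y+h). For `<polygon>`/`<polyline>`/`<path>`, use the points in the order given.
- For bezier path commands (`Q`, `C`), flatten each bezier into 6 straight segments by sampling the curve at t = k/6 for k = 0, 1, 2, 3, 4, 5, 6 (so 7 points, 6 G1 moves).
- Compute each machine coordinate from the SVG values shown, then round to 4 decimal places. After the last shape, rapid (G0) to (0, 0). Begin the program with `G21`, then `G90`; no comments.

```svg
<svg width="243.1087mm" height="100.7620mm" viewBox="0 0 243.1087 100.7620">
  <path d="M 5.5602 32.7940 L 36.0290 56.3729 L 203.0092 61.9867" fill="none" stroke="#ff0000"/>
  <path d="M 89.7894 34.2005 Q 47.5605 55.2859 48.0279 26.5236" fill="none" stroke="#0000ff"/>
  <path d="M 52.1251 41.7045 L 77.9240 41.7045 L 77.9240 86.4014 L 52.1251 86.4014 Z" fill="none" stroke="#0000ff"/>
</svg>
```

G21
G90
G0 X5.5602 Y67.9680
M3 S841
G1 X36.0290 Y44.3891 F861
G1 X203.0092 Y38.7753 F861
M5
G0 X89.7894 Y66.5615
M3 S583
G1 X76.8991 Y60.9177 F2457
G1 X66.3808 Y58.0432 F2457
G1 X58.2346 Y57.9380 F2457
G1 X52.4603 Y60.6022 F2457
G1 X49.0581 Y66.0356 F2457
G1 X48.0279 Y74.2384 F2457
M5
G0 X52.1251 Y59.0575
M3 S583
G1 X77.9240 Y59.0575 F2457
G1 X77.9240 Y14.3606 F2457
G1 X52.1251 Y14.3606 F2457
G1 X52.1251 Y59.0575 F2457
M5
G0 X0.0000 Y0.0000

1 u = 1 mm; y_m = 100.7620 − y.

[1] `<path>` open polyline, #ff0000→cut S841 F861: (5.5602,67.9680) → (36.0290,44.3891) → (203.0092,38.7753)

[2] `<path>` quadratic bezier, #0000ff→score S583 F2457: (89.7894,66.5615) → (76.8991,60.9177) → (66.3808,58.0432) → (58.2346,57.9380) → (52.4603,60.6022) → (49.0581,66.0356) → (48.0279,74.2384)

[3] `<path>` rectangle, #0000ff→score S583 F2457: (52.1251,59.0575) → (77.9240,59.0575) → (77.9240,14.3606) → (52.1251,14.3606) → (52.1251,59.0575) (closed)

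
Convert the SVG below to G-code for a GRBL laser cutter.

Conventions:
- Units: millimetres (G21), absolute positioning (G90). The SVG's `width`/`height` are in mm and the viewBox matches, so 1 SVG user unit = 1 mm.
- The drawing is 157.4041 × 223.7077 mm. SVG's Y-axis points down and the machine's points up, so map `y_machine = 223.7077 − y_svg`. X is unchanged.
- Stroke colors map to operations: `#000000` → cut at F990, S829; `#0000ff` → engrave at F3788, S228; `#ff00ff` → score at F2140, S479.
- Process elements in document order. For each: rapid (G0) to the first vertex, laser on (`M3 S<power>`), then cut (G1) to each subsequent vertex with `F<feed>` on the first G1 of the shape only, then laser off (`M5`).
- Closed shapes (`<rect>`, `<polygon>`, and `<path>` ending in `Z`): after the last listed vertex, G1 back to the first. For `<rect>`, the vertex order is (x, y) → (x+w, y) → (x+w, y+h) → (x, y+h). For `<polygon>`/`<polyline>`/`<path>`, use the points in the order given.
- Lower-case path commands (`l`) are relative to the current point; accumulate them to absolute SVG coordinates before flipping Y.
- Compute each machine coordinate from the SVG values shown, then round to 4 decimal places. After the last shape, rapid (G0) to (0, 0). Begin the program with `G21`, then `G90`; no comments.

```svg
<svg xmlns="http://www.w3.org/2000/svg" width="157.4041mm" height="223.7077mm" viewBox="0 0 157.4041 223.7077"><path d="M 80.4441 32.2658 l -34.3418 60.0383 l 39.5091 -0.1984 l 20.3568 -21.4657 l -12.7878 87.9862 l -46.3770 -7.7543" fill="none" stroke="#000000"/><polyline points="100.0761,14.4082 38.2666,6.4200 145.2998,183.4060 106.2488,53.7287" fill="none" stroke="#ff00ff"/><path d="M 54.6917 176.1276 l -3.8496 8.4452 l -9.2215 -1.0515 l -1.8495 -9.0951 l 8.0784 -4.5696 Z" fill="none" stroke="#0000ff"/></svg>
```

Since the viewBox matches the mm dimensions, user units are millimetres directly. The only transform is the Y-flip y_m = 223.7077 − y_svg.

Shape 1 is a open polyline drawn with `<path>`. Its stroke #000000 means cut at S829, F990. After flipping Y the toolpath is (80.4441,191.4419) → (46.1023,131.4036) → (85.6114,131.6020) → (105.9682,153.0677) → (93.1804,65.0815) → (46.8034,72.8358).

Shape 2 is a open polyline drawn with `<polyline>`. Its stroke #ff00ff means score at S479, F2140. After flipping Y the toolpath is (100.0761,209.2995) → (38.2666,217.2877) → (145.2998,40.3017) → (106.2488,169.9790).

Shape 3 is a regular polygon drawn with `<path>`. Its stroke #0000ff means engrave at S228, F3788. After flipping Y the toolpath is (54.6917,47.5801) → (50.8421,39.1349) → (41.6206,40.1864) → (39.7711,49.2815) → (47.8495,53.8511) → (54.6917,47.5801), returning to the start.

G21
G90
G0 X80.4441 Y191.4419
M3 S829
G1 X46.1023 Y131.4036 F990
G1 X85.6114 Y131.6020
G1 X105.9682 Y153.0677
G1 X93.1804 Y65.0815
G1 X46.8034 Y72.8358
M5
G0 X100.0761 Y209.2995
M3 S479
G1 X38.2666 Y217.2877 F2140
G1 X145.2998 Y40.3017
G1 X106.2488 Y169.9790
M5
G0 X54.6917 Y47.5801
M3 S228
G1 X50.8421 Y39.1349 F3788
G1 X41.6206 Y40.1864
G1 X39.7711 Y49.2815
G1 X47.8495 Y53.8511
G1 X54.6917 Y47.5801
M5
G0 X0.0000 Y0.0000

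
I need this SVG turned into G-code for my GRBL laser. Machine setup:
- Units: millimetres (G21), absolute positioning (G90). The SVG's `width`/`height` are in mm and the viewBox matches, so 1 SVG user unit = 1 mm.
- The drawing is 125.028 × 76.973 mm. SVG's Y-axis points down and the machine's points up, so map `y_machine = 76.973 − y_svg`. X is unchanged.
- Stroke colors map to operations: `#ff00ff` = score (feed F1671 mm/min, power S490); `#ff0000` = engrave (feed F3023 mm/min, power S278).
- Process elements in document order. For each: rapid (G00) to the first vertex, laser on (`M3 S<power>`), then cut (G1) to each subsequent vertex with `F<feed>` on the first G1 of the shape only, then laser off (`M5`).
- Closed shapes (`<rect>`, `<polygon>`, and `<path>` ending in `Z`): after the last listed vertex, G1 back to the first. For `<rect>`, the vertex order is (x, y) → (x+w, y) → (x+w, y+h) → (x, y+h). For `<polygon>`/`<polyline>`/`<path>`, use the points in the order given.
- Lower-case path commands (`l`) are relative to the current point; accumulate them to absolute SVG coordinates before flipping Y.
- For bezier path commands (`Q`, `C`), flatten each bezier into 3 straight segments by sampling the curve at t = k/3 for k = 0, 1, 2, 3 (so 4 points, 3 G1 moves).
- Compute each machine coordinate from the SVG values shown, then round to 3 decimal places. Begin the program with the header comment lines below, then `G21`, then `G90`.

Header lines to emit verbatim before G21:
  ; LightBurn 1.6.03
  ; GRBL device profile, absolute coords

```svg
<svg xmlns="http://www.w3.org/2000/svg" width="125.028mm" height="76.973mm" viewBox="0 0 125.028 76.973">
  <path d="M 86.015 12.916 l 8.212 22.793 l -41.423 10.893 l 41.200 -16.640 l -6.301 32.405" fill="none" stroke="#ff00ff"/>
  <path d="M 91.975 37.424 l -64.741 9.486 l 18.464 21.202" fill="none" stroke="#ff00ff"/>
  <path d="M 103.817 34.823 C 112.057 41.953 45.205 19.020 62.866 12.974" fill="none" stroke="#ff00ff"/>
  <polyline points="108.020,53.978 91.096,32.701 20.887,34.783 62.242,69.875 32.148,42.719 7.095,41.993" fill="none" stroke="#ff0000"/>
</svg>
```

; LightBurn 1.6.03
; GRBL device profile, absolute coords
G21
G90
G00 X86.015 Y64.057
M3 S490
G1 X94.227 Y41.264 F1671
G1 X52.804 Y30.371
G1 X94.004 Y47.011
G1 X87.703 Y14.606
M5
G00 X91.975 Y39.549
M3 S490
G1 X27.234 Y30.063 F1671
G1 X45.698 Y8.861
M5
G00 X103.817 Y42.150
M3 S490
G1 X92.938 Y43.302 F1671
G1 X67.465 Y54.063
G1 X62.866 Y63.999
M5
G00 X108.020 Y22.995
M3 S278
G1 X91.096 Y44.272 F3023
G1 X20.887 Y42.190
G1 X62.242 Y7.098
G1 X32.148 Y34.254
G1 X7.095 Y34.980
M5

Since the viewBox matches the mm dimensions, user units are millimetres directly. The only transform is the Y-flip y_m = 76.973 − y_svg.

Shape 1 is a open polyline drawn with `<path>`. Its stroke #ff00ff means score at S490, F1671. After flipping Y the toolpath is (86.015,64.057) → (94.227,41.264) → (52.804,30.371) → (94.004,47.011) → (87.703,14.606).

Shape 2 is a open polyline drawn with `<path>`. Its stroke #ff00ff means score at S490, F1671. After flipping Y the toolpath is (91.975,39.549) → (27.234,30.063) → (45.698,8.861).

Shape 3 is a cubic bezier drawn with `<path>`. Its stroke #ff00ff means score at S490, F1671. After flipping Y the toolpath is (103.817,42.150) → (92.938,43.302) → (67.465,54.063) → (62.866,63.999).

Shape 4 is a open polyline drawn with `<polyline>`. Its stroke #ff0000 means engrave at S278, F3023. After flipping Y the toolpath is (108.020,22.995) → (91.096,44.272) → (20.887,42.190) → (62.242,7.098) → (32.148,34.254) → (7.095,34.980).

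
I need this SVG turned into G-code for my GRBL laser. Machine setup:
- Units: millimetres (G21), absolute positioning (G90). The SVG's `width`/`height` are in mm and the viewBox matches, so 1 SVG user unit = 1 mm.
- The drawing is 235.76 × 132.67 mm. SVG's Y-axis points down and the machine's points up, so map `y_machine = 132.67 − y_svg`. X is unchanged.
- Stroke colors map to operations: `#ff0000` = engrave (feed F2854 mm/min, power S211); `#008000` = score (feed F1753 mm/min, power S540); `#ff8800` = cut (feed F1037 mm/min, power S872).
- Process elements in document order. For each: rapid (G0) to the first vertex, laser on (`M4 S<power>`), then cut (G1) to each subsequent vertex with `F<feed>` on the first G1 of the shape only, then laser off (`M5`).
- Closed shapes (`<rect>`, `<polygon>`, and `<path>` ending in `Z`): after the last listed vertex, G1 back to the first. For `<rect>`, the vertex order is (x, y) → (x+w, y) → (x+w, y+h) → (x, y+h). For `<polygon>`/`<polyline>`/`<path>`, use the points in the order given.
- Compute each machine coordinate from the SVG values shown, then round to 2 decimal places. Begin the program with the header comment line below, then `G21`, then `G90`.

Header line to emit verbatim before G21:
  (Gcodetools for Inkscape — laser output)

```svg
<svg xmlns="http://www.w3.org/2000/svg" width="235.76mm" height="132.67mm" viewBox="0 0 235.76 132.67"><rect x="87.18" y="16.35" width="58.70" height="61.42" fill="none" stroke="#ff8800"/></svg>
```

(Gcodetools for Inkscape — laser output)
G21
G90
G0 X87.18 Y116.32
M4 S872
G1 X145.88 Y116.32 F1037
G1 X145.88 Y54.90
G1 X87.18 Y54.90
G1 X87.18 Y116.32
M5

1 u = 1 mm; y_m = 132.67 − y.

[1] `<rect>` rectangle, #ff8800→cut S872 F1037: (87.18,116.32) → (145.88,116.32) → (145.88,54.90) → (87.18,54.90) → (87.18,116.32) (closed)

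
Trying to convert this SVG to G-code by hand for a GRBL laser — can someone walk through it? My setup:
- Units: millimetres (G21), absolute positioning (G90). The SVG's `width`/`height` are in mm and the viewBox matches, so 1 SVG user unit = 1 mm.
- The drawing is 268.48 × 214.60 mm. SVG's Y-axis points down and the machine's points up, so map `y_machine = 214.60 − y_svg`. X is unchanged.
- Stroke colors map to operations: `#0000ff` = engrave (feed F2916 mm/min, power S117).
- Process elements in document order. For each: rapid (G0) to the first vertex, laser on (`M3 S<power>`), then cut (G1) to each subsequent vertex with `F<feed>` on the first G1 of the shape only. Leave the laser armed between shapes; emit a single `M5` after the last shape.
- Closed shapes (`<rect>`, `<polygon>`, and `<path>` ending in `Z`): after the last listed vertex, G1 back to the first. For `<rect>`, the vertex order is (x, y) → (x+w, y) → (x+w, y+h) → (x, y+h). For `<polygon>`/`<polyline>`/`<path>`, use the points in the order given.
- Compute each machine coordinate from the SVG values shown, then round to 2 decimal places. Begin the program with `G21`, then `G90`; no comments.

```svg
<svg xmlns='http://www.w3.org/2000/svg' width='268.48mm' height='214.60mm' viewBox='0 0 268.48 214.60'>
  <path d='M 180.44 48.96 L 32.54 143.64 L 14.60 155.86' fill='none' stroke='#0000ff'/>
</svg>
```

Since the viewBox matches the mm dimensions, user units are millimetres directly. The only transform is the Y-flip y_m = 214.60 − y_svg.

Shape 1 is a open polyline drawn with `<path>`. Its stroke #0000ff means engrave at S117, F2916. After flipping Y the toolpath is (180.44,165.64) → (32.54,70.96) → (14.60,58.74).

G21
G90
G0 X180.44 Y165.64
M3 S117
G1 X32.54 Y70.96 F2916
G1 X14.60 Y58.74
M5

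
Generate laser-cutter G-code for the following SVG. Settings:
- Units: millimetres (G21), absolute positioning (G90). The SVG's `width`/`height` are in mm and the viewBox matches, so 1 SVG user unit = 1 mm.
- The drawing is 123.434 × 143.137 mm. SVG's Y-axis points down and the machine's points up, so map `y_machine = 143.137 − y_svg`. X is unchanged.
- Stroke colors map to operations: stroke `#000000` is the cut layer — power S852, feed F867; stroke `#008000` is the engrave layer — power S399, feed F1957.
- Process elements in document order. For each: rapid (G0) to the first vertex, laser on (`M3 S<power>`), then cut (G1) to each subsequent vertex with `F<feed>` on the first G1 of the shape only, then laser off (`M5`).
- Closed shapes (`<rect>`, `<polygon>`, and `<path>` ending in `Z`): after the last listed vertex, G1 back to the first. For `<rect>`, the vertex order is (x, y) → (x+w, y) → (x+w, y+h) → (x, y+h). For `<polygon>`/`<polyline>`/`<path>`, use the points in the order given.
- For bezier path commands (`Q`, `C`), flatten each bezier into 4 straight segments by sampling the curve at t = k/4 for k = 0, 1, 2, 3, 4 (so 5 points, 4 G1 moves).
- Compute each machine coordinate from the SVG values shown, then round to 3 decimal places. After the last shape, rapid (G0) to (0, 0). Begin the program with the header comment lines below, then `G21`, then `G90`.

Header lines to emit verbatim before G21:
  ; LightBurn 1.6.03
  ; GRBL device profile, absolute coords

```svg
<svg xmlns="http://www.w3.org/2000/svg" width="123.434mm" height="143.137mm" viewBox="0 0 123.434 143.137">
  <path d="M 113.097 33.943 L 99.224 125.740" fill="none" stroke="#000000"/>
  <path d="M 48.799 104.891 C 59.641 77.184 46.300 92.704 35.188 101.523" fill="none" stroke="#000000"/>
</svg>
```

; LightBurn 1.6.03
; GRBL device profile, absolute coords
G21
G90
G0 X113.097 Y109.194
M3 S852
G1 X99.224 Y17.397 F867
M5
G0 X48.799 Y38.246
M3 S852
G1 X52.809 Y51.701 F867
G1 X50.226 Y53.627
G1 X43.527 Y48.705
G1 X35.188 Y41.614
M5
G0 X0.000 Y0.000

1 u = 1 mm; y_m = 143.137 − y.

[1] `<path>` line segment, #000000→cut S852 F867: (113.097,109.194) → (99.224,17.397)

[2] `<path>` cubic bezier, #000000→cut S852 F867: (48.799,38.246) → (52.809,51.701) → (50.226,53.627) → (43.527,48.705) → (35.188,41.614)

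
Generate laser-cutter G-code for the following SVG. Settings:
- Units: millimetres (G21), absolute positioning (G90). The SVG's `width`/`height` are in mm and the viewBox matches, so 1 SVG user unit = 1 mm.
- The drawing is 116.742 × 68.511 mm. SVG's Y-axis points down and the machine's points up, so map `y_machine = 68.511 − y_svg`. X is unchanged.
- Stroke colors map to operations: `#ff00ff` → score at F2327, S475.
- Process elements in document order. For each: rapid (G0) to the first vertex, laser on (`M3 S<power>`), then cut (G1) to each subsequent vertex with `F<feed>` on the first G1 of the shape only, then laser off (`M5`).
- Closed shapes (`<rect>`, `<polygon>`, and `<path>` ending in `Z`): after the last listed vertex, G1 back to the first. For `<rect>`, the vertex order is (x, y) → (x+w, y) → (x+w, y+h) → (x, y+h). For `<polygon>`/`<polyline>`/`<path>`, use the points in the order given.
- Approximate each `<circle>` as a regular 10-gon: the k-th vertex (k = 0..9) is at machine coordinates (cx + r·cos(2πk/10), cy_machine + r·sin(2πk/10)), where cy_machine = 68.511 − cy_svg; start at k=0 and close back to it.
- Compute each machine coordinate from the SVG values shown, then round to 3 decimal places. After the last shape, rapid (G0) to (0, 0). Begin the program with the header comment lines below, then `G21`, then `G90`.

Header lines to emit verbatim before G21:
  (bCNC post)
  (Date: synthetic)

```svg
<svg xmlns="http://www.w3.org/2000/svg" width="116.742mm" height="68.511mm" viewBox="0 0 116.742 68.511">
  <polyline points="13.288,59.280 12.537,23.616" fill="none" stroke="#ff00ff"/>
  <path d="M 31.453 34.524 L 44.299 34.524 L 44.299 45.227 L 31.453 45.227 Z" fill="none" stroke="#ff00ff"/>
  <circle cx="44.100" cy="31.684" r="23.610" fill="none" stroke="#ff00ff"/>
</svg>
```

(bCNC post)
(Date: synthetic)
G21
G90
G0 X13.288 Y9.231
M3 S475
G1 X12.537 Y44.895 F2327
M5
G0 X31.453 Y33.987
M3 S475
G1 X44.299 Y33.987 F2327
G1 X44.299 Y23.284
G1 X31.453 Y23.284
G1 X31.453 Y33.987
M5
G0 X67.710 Y36.827
M3 S475
G1 X63.201 Y50.705 F2327
G1 X51.396 Y59.281
G1 X36.804 Y59.281
G1 X24.999 Y50.705
G1 X20.490 Y36.827
G1 X24.999 Y22.949
G1 X36.804 Y14.373
G1 X51.396 Y14.373
G1 X63.201 Y22.949
G1 X67.710 Y36.827
M5
G0 X0.000 Y0.000

Since the viewBox matches the mm dimensions, user units are millimetres directly. The only transform is the Y-flip y_m = 68.511 − y_svg.

Shape 1 is a line segment drawn with `<polyline>`. Its stroke #ff00ff means score at S475, F2327. After flipping Y the toolpath is (13.288,9.231) → (12.537,44.895).

Shape 2 is a rectangle drawn with `<path>`. Its stroke #ff00ff means score at S475, F2327. After flipping Y the toolpath is (31.453,33.987) → (44.299,33.987) → (44.299,23.284) → (31.453,23.284) → (31.453,33.987), returning to the start.

Shape 3 is a circle drawn with `<circle>`. Its stroke #ff00ff means score at S475, F2327. After flipping Y the toolpath is (67.710,36.827) → (63.201,50.705) → (51.396,59.281) → (36.804,59.281) → (24.999,50.705) → (20.490,36.827) → (24.999,22.949) → (36.804,14.373) → (51.396,14.373) → (63.201,22.949) → (67.710,36.827), returning to the start.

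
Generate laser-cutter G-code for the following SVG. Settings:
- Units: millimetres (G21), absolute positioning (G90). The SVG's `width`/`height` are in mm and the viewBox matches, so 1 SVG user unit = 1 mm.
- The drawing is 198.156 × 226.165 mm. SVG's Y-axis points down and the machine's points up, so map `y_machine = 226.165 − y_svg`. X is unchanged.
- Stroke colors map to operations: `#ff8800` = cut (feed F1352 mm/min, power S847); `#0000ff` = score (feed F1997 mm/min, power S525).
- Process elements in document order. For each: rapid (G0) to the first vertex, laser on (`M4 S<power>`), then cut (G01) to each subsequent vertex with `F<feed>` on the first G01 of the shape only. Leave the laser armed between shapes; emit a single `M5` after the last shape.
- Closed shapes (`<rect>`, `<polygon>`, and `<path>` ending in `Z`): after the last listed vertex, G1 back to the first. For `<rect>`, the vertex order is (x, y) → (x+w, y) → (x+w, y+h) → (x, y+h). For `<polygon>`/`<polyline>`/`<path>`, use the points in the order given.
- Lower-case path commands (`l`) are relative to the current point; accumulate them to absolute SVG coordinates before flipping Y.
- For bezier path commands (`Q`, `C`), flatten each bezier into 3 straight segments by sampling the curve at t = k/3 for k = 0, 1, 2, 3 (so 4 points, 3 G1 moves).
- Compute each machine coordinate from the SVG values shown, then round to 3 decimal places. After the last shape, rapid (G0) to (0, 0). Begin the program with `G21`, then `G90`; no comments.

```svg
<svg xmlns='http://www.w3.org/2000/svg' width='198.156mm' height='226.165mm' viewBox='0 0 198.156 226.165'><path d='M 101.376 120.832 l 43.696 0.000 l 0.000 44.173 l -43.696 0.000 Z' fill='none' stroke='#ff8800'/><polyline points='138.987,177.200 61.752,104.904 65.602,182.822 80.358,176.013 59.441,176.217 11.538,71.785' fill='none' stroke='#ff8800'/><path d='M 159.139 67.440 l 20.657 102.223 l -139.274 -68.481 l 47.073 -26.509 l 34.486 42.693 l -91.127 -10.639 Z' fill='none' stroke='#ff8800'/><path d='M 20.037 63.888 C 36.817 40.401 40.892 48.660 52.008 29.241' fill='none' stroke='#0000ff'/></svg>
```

Since the viewBox matches the mm dimensions, user units are millimetres directly. The only transform is the Y-flip y_m = 226.165 − y_svg.

Shape 1 is a rectangle drawn with `<path>`. Its stroke #ff8800 means cut at S847, F1352. After flipping Y the toolpath is (101.376,105.333) → (145.072,105.333) → (145.072,61.160) → (101.376,61.160) → (101.376,105.333), returning to the start.

Shape 2 is a open polyline drawn with `<polyline>`. Its stroke #ff8800 means cut at S847, F1352. After flipping Y the toolpath is (138.987,48.965) → (61.752,121.261) → (65.602,43.343) → (80.358,50.152) → (59.441,49.948) → (11.538,154.380).

Shape 3 is a closed polygon drawn with `<path>`. Its stroke #ff8800 means cut at S847, F1352. After flipping Y the toolpath is (159.139,158.725) → (179.796,56.502) → (40.522,124.983) → (87.595,151.492) → (122.081,108.799) → (30.954,119.438) → (159.139,158.725), returning to the start.

Shape 4 is a cubic bezier drawn with `<path>`. Its stroke #0000ff means score at S525, F1997. After flipping Y the toolpath is (20.037,162.277) → (33.313,177.383) → (42.508,184.530) → (52.008,196.924).

G21
G90
G0 X101.376 Y105.333
M4 S847
G01 X145.072 Y105.333 F1352
G01 X145.072 Y61.160
G01 X101.376 Y61.160
G01 X101.376 Y105.333
G0 X138.987 Y48.965
M4 S847
G01 X61.752 Y121.261 F1352
G01 X65.602 Y43.343
G01 X80.358 Y50.152
G01 X59.441 Y49.948
G01 X11.538 Y154.380
G0 X159.139 Y158.725
M4 S847
G01 X179.796 Y56.502 F1352
G01 X40.522 Y124.983
G01 X87.595 Y151.492
G01 X122.081 Y108.799
G01 X30.954 Y119.438
G01 X159.139 Y158.725
G0 X20.037 Y162.277
M4 S525
G01 X33.313 Y177.383 F1997
G01 X42.508 Y184.530
G01 X52.008 Y196.924
M5
G0 X0.000 Y0.000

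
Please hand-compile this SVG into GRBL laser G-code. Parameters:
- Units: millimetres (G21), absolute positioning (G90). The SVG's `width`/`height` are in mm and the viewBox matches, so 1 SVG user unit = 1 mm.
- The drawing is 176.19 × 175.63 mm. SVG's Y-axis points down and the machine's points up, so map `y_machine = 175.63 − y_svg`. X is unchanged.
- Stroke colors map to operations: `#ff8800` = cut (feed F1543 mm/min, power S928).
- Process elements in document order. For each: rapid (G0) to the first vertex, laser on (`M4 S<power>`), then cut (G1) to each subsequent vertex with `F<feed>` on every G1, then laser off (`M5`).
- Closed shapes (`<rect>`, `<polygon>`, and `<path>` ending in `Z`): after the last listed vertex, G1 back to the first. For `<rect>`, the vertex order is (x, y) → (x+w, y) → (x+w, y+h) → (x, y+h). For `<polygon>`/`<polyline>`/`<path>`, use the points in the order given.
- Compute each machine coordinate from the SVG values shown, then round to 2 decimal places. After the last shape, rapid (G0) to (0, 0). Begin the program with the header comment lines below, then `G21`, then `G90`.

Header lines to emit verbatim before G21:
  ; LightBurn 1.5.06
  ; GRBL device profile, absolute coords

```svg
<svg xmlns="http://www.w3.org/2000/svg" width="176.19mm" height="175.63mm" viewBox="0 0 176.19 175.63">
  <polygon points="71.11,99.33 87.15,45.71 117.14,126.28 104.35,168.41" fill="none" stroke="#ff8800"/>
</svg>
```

; LightBurn 1.5.06
; GRBL device profile, absolute coords
G21
G90
G0 X71.11 Y76.30
M4 S928
G1 X87.15 Y129.92 F1543
G1 X117.14 Y49.35 F1543
G1 X104.35 Y7.22 F1543
G1 X71.11 Y76.30 F1543
M5
G0 X0.00 Y0.00

viewBox `0 0 176.19 175.63` with mm width/height → 1 unit = 1 mm. Flip: y_m = 175.63 − y_svg.

**Shape 1** — `<polygon>` closed polygon, stroke `#ff8800` → cut (S928, F1543). Machine vertices: (71.11,76.30) → (87.15,129.92) → (117.14,49.35) → (104.35,7.22) → (71.11,76.30). Closed: final G1 returns to the first vertex.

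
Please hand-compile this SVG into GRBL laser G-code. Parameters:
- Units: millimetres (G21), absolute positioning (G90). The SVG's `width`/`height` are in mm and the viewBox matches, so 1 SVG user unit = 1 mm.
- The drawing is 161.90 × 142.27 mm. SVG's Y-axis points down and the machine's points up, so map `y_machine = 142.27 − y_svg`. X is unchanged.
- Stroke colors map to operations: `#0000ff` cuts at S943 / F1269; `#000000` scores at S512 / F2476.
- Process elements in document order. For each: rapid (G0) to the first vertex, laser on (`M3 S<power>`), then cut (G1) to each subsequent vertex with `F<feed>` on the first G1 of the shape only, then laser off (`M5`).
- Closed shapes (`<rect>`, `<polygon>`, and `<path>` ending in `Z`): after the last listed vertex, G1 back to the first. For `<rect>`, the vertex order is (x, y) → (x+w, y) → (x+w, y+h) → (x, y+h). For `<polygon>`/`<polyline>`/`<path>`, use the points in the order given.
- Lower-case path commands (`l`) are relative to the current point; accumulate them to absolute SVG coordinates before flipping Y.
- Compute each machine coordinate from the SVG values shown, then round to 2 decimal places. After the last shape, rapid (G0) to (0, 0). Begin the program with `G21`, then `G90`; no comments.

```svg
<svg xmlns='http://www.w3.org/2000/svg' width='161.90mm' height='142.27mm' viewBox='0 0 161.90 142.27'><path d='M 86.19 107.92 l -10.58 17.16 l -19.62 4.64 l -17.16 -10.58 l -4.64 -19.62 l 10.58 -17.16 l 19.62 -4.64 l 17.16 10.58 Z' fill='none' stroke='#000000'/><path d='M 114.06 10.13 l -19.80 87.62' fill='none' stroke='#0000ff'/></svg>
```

viewBox `0 0 161.90 142.27` with mm width/height → 1 unit = 1 mm. Flip: y_m = 142.27 − y_svg.

**Shape 1** — `<path>` regular polygon, stroke `#000000` → score (S512, F2476). Machine vertices: (86.19,34.35) → (75.61,17.19) → (55.99,12.55) → (38.83,23.13) → (34.19,42.75) → (44.77,59.91) → (64.39,64.55) → (81.55,53.97) → (86.19,34.35). Closed: final G1 returns to the first vertex.

**Shape 2** — `<path>` line segment, stroke `#0000ff` → cut (S943, F1269). Machine vertices: (114.06,132.14) → (94.26,44.52). Open path.

G21
G90
G0 X86.19 Y34.35
M3 S512
G1 X75.61 Y17.19 F2476
G1 X55.99 Y12.55
G1 X38.83 Y23.13
G1 X34.19 Y42.75
G1 X44.77 Y59.91
G1 X64.39 Y64.55
G1 X81.55 Y53.97
G1 X86.19 Y34.35
M5
G0 X114.06 Y132.14
M3 S943
G1 X94.26 Y44.52 F1269
M5
G0 X0.00 Y0.00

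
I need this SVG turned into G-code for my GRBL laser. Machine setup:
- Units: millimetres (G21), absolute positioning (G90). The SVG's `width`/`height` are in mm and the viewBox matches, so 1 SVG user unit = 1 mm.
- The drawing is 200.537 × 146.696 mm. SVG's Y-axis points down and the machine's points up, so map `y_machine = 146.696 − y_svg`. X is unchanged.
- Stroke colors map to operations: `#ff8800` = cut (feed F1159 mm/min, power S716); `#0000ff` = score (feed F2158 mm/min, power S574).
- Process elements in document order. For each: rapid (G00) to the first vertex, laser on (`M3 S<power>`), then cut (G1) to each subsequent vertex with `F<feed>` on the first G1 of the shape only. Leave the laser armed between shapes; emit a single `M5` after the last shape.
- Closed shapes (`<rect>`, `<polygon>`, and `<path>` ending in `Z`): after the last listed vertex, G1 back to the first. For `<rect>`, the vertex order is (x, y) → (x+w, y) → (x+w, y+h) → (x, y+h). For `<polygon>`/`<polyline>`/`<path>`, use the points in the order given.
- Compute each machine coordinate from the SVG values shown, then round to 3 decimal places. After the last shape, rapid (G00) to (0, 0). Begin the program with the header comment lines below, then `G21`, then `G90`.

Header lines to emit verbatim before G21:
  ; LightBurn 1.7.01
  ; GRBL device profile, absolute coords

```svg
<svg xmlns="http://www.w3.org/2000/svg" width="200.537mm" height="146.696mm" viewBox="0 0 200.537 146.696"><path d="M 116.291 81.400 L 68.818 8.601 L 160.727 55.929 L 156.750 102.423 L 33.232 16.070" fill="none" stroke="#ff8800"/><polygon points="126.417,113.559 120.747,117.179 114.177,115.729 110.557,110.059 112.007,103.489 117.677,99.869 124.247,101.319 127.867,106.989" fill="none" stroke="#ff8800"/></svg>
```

; LightBurn 1.7.01
; GRBL device profile, absolute coords
G21
G90
G00 X116.291 Y65.296
M3 S716
G1 X68.818 Y138.095 F1159
G1 X160.727 Y90.767
G1 X156.750 Y44.273
G1 X33.232 Y130.626
G00 X126.417 Y33.137
M3 S716
G1 X120.747 Y29.517 F1159
G1 X114.177 Y30.967
G1 X110.557 Y36.637
G1 X112.007 Y43.207
G1 X117.677 Y46.827
G1 X124.247 Y45.377
G1 X127.867 Y39.707
G1 X126.417 Y33.137
M5
G00 X0.000 Y0.000

viewBox `0 0 200.537 146.696` with mm width/height → 1 unit = 1 mm. Flip: y_m = 146.696 − y_svg.

**Shape 1** — `<path>` open polyline, stroke `#ff8800` → cut (S716, F1159). Machine vertices: (116.291,65.296) → (68.818,138.095) → (160.727,90.767) → (156.750,44.273) → (33.232,130.626). Open path.

**Shape 2** — `<polygon>` regular polygon, stroke `#ff8800` → cut (S716, F1159). Machine vertices: (126.417,33.137) → (120.747,29.517) → (114.177,30.967) → (110.557,36.637) → (112.007,43.207) → (117.677,46.827) → (124.247,45.377) → (127.867,39.707) → (126.417,33.137). Closed: final G1 returns to the first vertex.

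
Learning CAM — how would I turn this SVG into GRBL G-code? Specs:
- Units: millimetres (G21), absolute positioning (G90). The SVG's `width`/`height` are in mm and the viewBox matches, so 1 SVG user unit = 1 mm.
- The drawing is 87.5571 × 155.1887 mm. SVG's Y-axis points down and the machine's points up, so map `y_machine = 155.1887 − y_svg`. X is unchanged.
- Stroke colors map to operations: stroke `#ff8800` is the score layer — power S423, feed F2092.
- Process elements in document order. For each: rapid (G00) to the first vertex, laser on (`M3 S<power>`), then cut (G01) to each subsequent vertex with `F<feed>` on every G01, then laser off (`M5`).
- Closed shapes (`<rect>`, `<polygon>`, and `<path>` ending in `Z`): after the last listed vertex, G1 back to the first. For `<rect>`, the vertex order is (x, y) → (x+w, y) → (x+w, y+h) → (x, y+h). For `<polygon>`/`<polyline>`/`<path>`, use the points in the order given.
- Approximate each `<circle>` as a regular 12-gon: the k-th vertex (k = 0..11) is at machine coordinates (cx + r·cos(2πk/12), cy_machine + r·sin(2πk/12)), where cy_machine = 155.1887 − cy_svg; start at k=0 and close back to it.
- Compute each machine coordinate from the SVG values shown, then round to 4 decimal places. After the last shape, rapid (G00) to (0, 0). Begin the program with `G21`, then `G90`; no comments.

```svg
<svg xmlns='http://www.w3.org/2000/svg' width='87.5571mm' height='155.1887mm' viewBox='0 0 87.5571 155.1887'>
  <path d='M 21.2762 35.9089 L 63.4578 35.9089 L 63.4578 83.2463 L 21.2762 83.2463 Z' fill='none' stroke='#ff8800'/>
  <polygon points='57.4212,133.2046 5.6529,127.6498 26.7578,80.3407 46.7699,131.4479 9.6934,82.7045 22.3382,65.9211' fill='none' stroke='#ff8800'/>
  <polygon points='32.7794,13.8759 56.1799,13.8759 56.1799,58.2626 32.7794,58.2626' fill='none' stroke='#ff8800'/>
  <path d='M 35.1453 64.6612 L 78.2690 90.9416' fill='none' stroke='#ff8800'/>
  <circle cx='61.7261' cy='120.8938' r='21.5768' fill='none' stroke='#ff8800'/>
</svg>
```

viewBox `0 0 87.5571 155.1887` with mm width/height → 1 unit = 1 mm. Flip: y_m = 155.1887 − y_svg.

**Shape 1** — `<path>` rectangle, stroke `#ff8800` → score (S423, F2092). Machine vertices: (21.2762,119.2798) → (63.4578,119.2798) → (63.4578,71.9424) → (21.2762,71.9424) → (21.2762,119.2798). Closed: final G1 returns to the first vertex.

**Shape 2** — `<polygon>` closed polygon, stroke `#ff8800` → score (S423, F2092). Machine vertices: (57.4212,21.9841) → (5.6529,27.5389) → (26.7578,74.8480) → (46.7699,23.7408) → (9.6934,72.4842) → (22.3382,89.2676) → (57.4212,21.9841). Closed: final G1 returns to the first vertex.

**Shape 3** — `<polygon>` rectangle, stroke `#ff8800` → score (S423, F2092). Machine vertices: (32.7794,141.3128) → (56.1799,141.3128) → (56.1799,96.9261) → (32.7794,96.9261) → (32.7794,141.3128). Closed: final G1 returns to the first vertex.

**Shape 4** — `<path>` line segment, stroke `#ff8800` → score (S423, F2092). Machine vertices: (35.1453,90.5275) → (78.2690,64.2471). Open path.

**Shape 5** — `<circle>` circle, stroke `#ff8800` → score (S423, F2092). Machine vertices: (83.3029,34.2949) → (80.4122,45.0833) → (72.5145,52.9810) → (61.7261,55.8717) → (50.9377,52.9810) → (43.0400,45.0833) → (40.1493,34.2949) → (43.0400,23.5065) → (50.9377,15.6088) → (61.7261,12.7181) → (72.5145,15.6088) → (80.4122,23.5065) → (83.3029,34.2949). Closed: final G1 returns to the first vertex.

G21
G90
G00 X21.2762 Y119.2798
M3 S423
G01 X63.4578 Y119.2798 F2092
G01 X63.4578 Y71.9424 F2092
G01 X21.2762 Y71.9424 F2092
G01 X21.2762 Y119.2798 F2092
M5
G00 X57.4212 Y21.9841
M3 S423
G01 X5.6529 Y27.5389 F2092
G01 X26.7578 Y74.8480 F2092
G01 X46.7699 Y23.7408 F2092
G01 X9.6934 Y72.4842 F2092
G01 X22.3382 Y89.2676 F2092
G01 X57.4212 Y21.9841 F2092
M5
G00 X32.7794 Y141.3128
M3 S423
G01 X56.1799 Y141.3128 F2092
G01 X56.1799 Y96.9261 F2092
G01 X32.7794 Y96.9261 F2092
G01 X32.7794 Y141.3128 F2092
M5
G00 X35.1453 Y90.5275
M3 S423
G01 X78.2690 Y64.2471 F2092
M5
G00 X83.3029 Y34.2949
M3 S423
G01 X80.4122 Y45.0833 F2092
G01 X72.5145 Y52.9810 F2092
G01 X61.7261 Y55.8717 F2092
G01 X50.9377 Y52.9810 F2092
G01 X43.0400 Y45.0833 F2092
G01 X40.1493 Y34.2949 F2092
G01 X43.0400 Y23.5065 F2092
G01 X50.9377 Y15.6088 F2092
G01 X61.7261 Y12.7181 F2092
G01 X72.5145 Y15.6088 F2092
G01 X80.4122 Y23.5065 F2092
G01 X83.3029 Y34.2949 F2092
M5
G00 X0.0000 Y0.0000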